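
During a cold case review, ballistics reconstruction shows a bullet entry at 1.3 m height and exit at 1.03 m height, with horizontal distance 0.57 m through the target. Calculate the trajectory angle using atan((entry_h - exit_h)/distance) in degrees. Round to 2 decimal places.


Bullet trajectory angle:
Height difference = 1.3 - 1.03 = 0.27 m
angle = atan(0.27 / 0.57)
angle = atan(0.473684)
angle = 25.35 degrees

25.35


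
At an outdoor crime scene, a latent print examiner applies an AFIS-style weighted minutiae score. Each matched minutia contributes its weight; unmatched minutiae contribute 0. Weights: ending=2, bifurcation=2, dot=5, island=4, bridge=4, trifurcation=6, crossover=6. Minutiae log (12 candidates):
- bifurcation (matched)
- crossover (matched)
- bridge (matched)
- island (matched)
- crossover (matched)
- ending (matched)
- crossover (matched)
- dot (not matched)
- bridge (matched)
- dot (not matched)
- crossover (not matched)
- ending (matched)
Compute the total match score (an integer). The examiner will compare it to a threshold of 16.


Weighted minutiae match score:
  bifurcation: matched, +2 (running total 2)
  crossover: matched, +6 (running total 8)
  bridge: matched, +4 (running total 12)
  island: matched, +4 (running total 16)
  crossover: matched, +6 (running total 22)
  ending: matched, +2 (running total 24)
  crossover: matched, +6 (running total 30)
  dot: not matched, +0
  bridge: matched, +4 (running total 34)
  dot: not matched, +0
  crossover: not matched, +0
  ending: matched, +2 (running total 36)
Total score = 36
Threshold = 16; verdict = identification

36


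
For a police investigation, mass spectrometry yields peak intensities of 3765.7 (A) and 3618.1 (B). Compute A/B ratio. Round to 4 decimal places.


Spectral peak ratio:
Peak A = 3765.7 counts
Peak B = 3618.1 counts
Ratio = 3765.7 / 3618.1 = 1.0408

1.0408


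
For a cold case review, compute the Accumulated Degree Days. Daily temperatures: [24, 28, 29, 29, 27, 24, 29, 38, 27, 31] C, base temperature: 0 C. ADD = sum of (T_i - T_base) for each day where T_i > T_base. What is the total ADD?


Computing ADD day by day:
Day 1: max(0, 24 - 0) = 24
Day 2: max(0, 28 - 0) = 28
Day 3: max(0, 29 - 0) = 29
Day 4: max(0, 29 - 0) = 29
Day 5: max(0, 27 - 0) = 27
Day 6: max(0, 24 - 0) = 24
Day 7: max(0, 29 - 0) = 29
Day 8: max(0, 38 - 0) = 38
Day 9: max(0, 27 - 0) = 27
Day 10: max(0, 31 - 0) = 31
Total ADD = 286

286


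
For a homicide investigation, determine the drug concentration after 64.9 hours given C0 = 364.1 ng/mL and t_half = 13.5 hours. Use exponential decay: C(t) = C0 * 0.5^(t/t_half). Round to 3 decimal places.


Drug concentration decay:
Number of half-lives = t / t_half = 64.9 / 13.5 = 4.807407
Decay factor = 0.5^4.807407 = 0.035713
C(t) = 364.1 * 0.035713 = 13.003 ng/mL

13.003


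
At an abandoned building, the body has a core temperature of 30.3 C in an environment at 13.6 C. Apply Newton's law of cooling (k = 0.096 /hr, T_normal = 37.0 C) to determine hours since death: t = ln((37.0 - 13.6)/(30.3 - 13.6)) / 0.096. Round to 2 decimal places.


Using Newton's law of cooling:
t = ln((T_normal - T_ambient) / (T_body - T_ambient)) / k
T_normal - T_ambient = 23.4
T_body - T_ambient = 16.7
Ratio = 1.401198
ln(ratio) = 0.337328
t = 0.337328 / 0.096 = 3.51 hours

3.51


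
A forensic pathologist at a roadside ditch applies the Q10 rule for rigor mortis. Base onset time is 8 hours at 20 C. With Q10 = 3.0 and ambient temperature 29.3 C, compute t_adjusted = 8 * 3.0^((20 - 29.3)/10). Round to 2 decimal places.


Rigor mortis time adjustment:
Exponent = (T_ref - T_actual) / 10 = (20 - 29.3) / 10 = -0.93
Q10 factor = 3.0^-0.93 = 0.35998
t_adjusted = 8 * 0.35998 = 2.88 hours

2.88


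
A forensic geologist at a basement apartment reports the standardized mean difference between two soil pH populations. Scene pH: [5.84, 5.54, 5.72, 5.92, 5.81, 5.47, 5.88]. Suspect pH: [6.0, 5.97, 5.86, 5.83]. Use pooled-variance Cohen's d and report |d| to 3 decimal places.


Pooled-variance Cohen's d for soil pH comparison:
Scene mean = 40.18 / 7 = 5.74
Suspect mean = 23.66 / 4 = 5.915
Scene sample variance s_s^2 = 0.030033
Suspect sample variance s_c^2 = 0.006833
Pooled variance = ((n_s-1)*s_s^2 + (n_c-1)*s_c^2) / (n_s + n_c - 2) = 0.0223
Pooled SD = sqrt(0.0223) = 0.149332
Mean difference = -0.175
|d| = |-0.175| / 0.149332 = 1.172

1.172


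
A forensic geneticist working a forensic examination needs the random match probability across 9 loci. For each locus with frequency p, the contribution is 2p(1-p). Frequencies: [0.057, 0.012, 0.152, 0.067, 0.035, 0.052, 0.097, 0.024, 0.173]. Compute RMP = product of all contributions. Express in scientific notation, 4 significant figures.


Computing RMP for 9 loci:
Locus 1: 2 * 0.057 * 0.943 = 0.107502
Locus 2: 2 * 0.012 * 0.988 = 0.023712
Locus 3: 2 * 0.152 * 0.848 = 0.257792
Locus 4: 2 * 0.067 * 0.933 = 0.125022
Locus 5: 2 * 0.035 * 0.965 = 0.06755
Locus 6: 2 * 0.052 * 0.948 = 0.098592
Locus 7: 2 * 0.097 * 0.903 = 0.175182
Locus 8: 2 * 0.024 * 0.976 = 0.046848
Locus 9: 2 * 0.173 * 0.827 = 0.286142
RMP = 1.285e-09

1.285e-09


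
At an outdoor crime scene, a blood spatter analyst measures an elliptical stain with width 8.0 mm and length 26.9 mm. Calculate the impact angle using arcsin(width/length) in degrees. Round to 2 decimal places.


Blood spatter impact angle calculation:
width / length = 8.0 / 26.9 = 0.297398
angle = arcsin(0.297398)
angle = 17.30 degrees

17.30


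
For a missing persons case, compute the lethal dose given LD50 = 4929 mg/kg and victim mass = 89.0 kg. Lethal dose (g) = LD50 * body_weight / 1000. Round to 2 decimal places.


Lethal dose calculation:
Lethal dose = LD50 * body_weight / 1000
= 4929 * 89.0 / 1000
= 438681 / 1000
= 438.68 g

438.68


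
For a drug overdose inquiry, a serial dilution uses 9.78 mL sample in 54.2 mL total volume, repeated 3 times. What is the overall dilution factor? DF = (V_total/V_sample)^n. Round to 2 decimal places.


Dilution factor calculation:
Single dilution = V_total / V_sample = 54.2 / 9.78 ≈ 5.541922
Number of dilutions = 3
Total DF = (54.2 / 9.78)^3 (full precision, rounded at the end) = 170.21

170.21


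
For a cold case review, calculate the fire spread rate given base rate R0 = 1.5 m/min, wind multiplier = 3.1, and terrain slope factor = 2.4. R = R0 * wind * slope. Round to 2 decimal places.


Fire spread rate calculation:
R = R0 * wind_factor * slope_factor
= 1.5 * 3.1 * 2.4
= 4.65 * 2.4
= 11.16 m/min

11.16


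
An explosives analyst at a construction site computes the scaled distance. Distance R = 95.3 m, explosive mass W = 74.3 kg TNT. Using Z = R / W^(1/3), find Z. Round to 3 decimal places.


Scaled distance calculation:
W^(1/3) = 74.3^(1/3) = 4.204002
Z = R / W^(1/3) = 95.3 / 4.204002
Z = 22.669 m/kg^(1/3)

22.669


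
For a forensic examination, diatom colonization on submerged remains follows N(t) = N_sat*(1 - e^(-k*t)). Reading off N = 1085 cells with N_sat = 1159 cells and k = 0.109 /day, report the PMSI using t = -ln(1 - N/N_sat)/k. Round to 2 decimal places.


PMSI from diatom colonization curve:
N / N_sat = 1085 / 1159 = 0.936152
1 - N/N_sat = 0.063848
ln(1 - N/N_sat) = -2.75125
t = -ln(1 - N/N_sat) / k = -(-2.75125) / 0.109 = 25.24 days

25.24


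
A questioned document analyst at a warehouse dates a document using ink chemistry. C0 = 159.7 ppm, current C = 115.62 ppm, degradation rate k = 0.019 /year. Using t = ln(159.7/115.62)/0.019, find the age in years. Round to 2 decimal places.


Document age estimation:
C0/C = 159.7 / 115.62 = 1.381249
ln(C0/C) = 0.322988
t = 0.322988 / 0.019 = 17.00 years

17.00


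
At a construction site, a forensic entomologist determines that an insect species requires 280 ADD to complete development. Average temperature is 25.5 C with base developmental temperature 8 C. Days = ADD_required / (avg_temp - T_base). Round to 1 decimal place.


Insect development time:
Effective temperature = avg_temp - T_base = 25.5 - 8 = 17.5 C
Days = ADD / effective_temp = 280 / 17.5 = 16.0 days

16.0


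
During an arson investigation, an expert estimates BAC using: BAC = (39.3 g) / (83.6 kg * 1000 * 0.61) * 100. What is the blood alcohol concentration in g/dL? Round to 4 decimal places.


Applying the Widmark formula:
BAC = (dose_g / (body_wt * 1000 * r)) * 100
Denominator = 83.6 * 1000 * 0.61 = 50996
BAC = (39.3 / 50996) * 100
BAC = 0.0771 g/dL

0.0771


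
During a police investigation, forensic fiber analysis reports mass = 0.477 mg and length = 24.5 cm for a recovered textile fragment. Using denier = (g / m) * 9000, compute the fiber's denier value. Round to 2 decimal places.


Denier calculation:
Mass in grams = 0.477 mg / 1000 = 0.000477 g
Length in meters = 24.5 cm / 100 = 0.245 m
Linear density = mass / length = 0.000477 / 0.245 = 0.00194694 g/m
Denier = (g/m) * 9000 = 0.00194694 * 9000 = 17.52

17.52


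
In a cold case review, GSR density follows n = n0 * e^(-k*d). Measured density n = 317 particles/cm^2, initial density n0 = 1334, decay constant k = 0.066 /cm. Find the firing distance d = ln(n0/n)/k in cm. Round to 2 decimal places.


GSR distance calculation:
n0/n = 1334 / 317 = 4.208202
ln(n0/n) = 1.437035
d = 1.437035 / 0.066 = 21.77 cm

21.77


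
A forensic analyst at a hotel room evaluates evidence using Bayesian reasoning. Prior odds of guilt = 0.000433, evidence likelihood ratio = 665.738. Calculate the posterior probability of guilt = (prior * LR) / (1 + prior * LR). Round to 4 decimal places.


Bayesian evidence evaluation:
Posterior odds = prior_odds * LR = 0.000433 * 665.738 = 0.2882646
Posterior probability = posterior_odds / (1 + posterior_odds)
= 0.2882646 / (1 + 0.2882646)
= 0.2882646 / 1.2882646
= 0.2238

0.2238


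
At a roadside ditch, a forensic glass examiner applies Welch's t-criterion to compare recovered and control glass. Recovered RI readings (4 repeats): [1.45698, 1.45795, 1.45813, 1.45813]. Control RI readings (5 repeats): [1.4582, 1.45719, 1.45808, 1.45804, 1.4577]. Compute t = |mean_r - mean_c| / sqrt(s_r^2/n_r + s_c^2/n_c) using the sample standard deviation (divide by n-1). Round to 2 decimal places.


Welch's t-criterion for glass RI comparison:
Recovered mean = sum / n_r = 5.83119 / 4 = 1.4577975
Control mean = sum / n_c = 7.28921 / 5 = 1.457842
Recovered sample variance s_r^2 = 3.04225e-07
Control sample variance s_c^2 = 1.6732e-07
Welch SE (unpooled) = sqrt(s_r^2/n_r + s_c^2/n_c) = sqrt(7.60563e-08 + 3.3464e-08) = sqrt(1.0952e-07) = 0.000330938
|mean_r - mean_c| = 4.45e-05
t = 4.45e-05 / 0.000330938 = 0.13

0.13


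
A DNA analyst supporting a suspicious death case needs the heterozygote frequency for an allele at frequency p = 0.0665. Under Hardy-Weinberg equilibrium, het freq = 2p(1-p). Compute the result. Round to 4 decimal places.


Hardy-Weinberg heterozygote frequency:
q = 1 - p = 1 - 0.0665 = 0.9335
2pq = 2 * 0.0665 * 0.9335 = 0.1242

0.1242


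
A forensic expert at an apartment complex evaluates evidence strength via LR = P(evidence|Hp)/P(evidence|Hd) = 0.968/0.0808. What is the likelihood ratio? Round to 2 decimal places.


Likelihood ratio calculation:
LR = P(E|Hp) / P(E|Hd)
LR = 0.968 / 0.0808
LR = 11.98

11.98


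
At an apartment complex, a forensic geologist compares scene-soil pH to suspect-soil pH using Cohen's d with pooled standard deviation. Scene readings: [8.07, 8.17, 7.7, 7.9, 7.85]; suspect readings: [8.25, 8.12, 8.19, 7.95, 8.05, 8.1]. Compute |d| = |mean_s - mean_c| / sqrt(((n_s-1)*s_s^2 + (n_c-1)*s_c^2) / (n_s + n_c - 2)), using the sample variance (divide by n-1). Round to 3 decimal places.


Pooled-variance Cohen's d for soil pH comparison:
Scene mean = 39.69 / 5 = 7.938
Suspect mean = 48.66 / 6 = 8.11
Scene sample variance s_s^2 = 0.03427
Suspect sample variance s_c^2 = 0.01108
Pooled variance = ((n_s-1)*s_s^2 + (n_c-1)*s_c^2) / (n_s + n_c - 2) = 0.021387
Pooled SD = sqrt(0.021387) = 0.146243
Mean difference = -0.172
|d| = |-0.172| / 0.146243 = 1.176

1.176


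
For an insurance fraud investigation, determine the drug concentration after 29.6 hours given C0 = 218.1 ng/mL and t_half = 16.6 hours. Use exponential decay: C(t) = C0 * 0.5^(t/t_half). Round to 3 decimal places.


Drug concentration decay:
Number of half-lives = t / t_half = 29.6 / 16.6 = 1.783133
Decay factor = 0.5^1.783133 = 0.29055174
C(t) = 218.1 * 0.29055174 = 63.369 ng/mL

63.369


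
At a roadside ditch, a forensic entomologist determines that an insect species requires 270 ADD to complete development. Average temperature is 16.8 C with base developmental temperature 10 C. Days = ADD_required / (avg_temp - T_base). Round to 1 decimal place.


Insect development time:
Effective temperature = avg_temp - T_base = 16.8 - 10 = 6.8 C
Days = ADD / effective_temp = 270 / 6.8 = 39.7 days

39.7


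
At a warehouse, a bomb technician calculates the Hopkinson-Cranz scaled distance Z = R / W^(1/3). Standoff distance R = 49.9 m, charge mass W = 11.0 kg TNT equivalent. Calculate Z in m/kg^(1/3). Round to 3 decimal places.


Scaled distance calculation:
W^(1/3) = 11.0^(1/3) = 2.22398
Z = R / W^(1/3) = 49.9 / 2.22398
Z = 22.437 m/kg^(1/3)

22.437


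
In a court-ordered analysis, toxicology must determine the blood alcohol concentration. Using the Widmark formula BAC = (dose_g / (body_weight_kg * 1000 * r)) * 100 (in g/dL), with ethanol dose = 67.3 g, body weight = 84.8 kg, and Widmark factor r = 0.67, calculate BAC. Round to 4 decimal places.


Applying the Widmark formula:
BAC = (dose_g / (body_wt * 1000 * r)) * 100
Denominator = 84.8 * 1000 * 0.67 = 56816
BAC = (67.3 / 56816) * 100
BAC = 0.1185 g/dL

0.1185


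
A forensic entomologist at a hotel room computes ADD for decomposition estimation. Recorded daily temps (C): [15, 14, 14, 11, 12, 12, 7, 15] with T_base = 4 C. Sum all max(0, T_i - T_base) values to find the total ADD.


Computing ADD day by day:
Day 1: max(0, 15 - 4) = 11
Day 2: max(0, 14 - 4) = 10
Day 3: max(0, 14 - 4) = 10
Day 4: max(0, 11 - 4) = 7
Day 5: max(0, 12 - 4) = 8
Day 6: max(0, 12 - 4) = 8
Day 7: max(0, 7 - 4) = 3
Day 8: max(0, 15 - 4) = 11
Total ADD = 68

68


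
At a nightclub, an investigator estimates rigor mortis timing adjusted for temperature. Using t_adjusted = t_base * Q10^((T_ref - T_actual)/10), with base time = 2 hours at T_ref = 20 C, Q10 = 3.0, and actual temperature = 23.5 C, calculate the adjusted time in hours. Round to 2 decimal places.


Rigor mortis time adjustment:
Exponent = (T_ref - T_actual) / 10 = (20 - 23.5) / 10 = -0.35
Q10 factor = 3.0^-0.35 = 0.68078
t_adjusted = 2 * 0.68078 = 1.36 hours

1.36


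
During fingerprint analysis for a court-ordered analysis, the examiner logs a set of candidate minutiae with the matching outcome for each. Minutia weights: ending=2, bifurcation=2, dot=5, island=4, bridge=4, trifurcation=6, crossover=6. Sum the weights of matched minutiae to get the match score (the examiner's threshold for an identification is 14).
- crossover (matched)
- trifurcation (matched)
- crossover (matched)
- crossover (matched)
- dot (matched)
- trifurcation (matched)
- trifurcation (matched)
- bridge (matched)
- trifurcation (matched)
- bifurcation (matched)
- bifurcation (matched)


Weighted minutiae match score:
  crossover: matched, +6 (running total 6)
  trifurcation: matched, +6 (running total 12)
  crossover: matched, +6 (running total 18)
  crossover: matched, +6 (running total 24)
  dot: matched, +5 (running total 29)
  trifurcation: matched, +6 (running total 35)
  trifurcation: matched, +6 (running total 41)
  bridge: matched, +4 (running total 45)
  trifurcation: matched, +6 (running total 51)
  bifurcation: matched, +2 (running total 53)
  bifurcation: matched, +2 (running total 55)
Total score = 55
Threshold = 14; verdict = identification

55


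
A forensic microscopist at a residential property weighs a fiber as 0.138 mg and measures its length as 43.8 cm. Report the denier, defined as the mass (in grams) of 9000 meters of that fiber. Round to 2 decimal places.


Denier calculation:
Mass in grams = 0.138 mg / 1000 = 0.000138 g
Length in meters = 43.8 cm / 100 = 0.438 m
Linear density = mass / length = 0.000138 / 0.438 = 0.00031507 g/m
Denier = (g/m) * 9000 = 0.00031507 * 9000 = 2.84

2.84


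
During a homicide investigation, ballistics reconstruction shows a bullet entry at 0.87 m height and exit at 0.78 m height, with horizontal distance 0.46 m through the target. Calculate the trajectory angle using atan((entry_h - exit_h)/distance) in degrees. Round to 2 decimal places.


Bullet trajectory angle:
Height difference = 0.87 - 0.78 = 0.09 m
angle = atan(0.09 / 0.46)
angle = atan(0.195652)
angle = 11.07 degrees

11.07


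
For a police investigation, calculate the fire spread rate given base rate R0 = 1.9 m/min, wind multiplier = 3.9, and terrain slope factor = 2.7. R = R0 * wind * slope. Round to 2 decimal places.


Fire spread rate calculation:
R = R0 * wind_factor * slope_factor
= 1.9 * 3.9 * 2.7
= 7.41 * 2.7
= 20.01 m/min

20.01


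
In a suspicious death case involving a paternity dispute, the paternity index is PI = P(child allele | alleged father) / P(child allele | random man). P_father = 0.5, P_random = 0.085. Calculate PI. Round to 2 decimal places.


Paternity Index calculation:
PI = P(allele|father) / P(allele|random)
PI = 0.5 / 0.085
PI = 5.88

5.88


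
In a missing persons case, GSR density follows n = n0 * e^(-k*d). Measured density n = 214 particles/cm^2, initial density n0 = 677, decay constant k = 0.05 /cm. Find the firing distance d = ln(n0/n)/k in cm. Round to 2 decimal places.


GSR distance calculation:
n0/n = 677 / 214 = 3.163551
ln(n0/n) = 1.151695
d = 1.151695 / 0.05 = 23.03 cm

23.03


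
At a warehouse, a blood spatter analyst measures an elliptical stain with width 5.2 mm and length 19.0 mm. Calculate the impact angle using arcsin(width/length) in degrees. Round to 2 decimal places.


Blood spatter impact angle calculation:
width / length = 5.2 / 19.0 = 0.273684
angle = arcsin(0.273684)
angle = 15.88 degrees

15.88


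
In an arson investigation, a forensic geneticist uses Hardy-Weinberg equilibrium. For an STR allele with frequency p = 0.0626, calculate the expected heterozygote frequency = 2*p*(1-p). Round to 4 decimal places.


Hardy-Weinberg heterozygote frequency:
q = 1 - p = 1 - 0.0626 = 0.9374
2pq = 2 * 0.0626 * 0.9374 = 0.1174

0.1174


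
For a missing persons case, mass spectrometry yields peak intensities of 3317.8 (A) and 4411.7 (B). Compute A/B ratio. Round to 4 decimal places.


Spectral peak ratio:
Peak A = 3317.8 counts
Peak B = 4411.7 counts
Ratio = 3317.8 / 4411.7 = 0.7520

0.7520


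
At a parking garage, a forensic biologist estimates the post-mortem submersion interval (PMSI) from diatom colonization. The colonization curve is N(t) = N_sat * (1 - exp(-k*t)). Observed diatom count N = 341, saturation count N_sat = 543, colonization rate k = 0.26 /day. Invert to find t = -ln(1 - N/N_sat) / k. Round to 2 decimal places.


PMSI from diatom colonization curve:
N / N_sat = 341 / 543 = 0.627993
1 - N/N_sat = 0.372007
ln(1 - N/N_sat) = -0.988843
t = -ln(1 - N/N_sat) / k = -(-0.988843) / 0.26 = 3.80 days

3.80


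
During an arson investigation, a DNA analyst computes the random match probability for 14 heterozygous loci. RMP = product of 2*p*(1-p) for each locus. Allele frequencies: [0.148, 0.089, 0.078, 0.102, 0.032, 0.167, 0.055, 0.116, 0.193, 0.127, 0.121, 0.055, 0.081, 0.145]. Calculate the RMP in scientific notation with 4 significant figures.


Computing RMP for 14 loci:
Locus 1: 2 * 0.148 * 0.852 = 0.252192
Locus 2: 2 * 0.089 * 0.911 = 0.162158
Locus 3: 2 * 0.078 * 0.922 = 0.143832
Locus 4: 2 * 0.102 * 0.898 = 0.183192
Locus 5: 2 * 0.032 * 0.968 = 0.061952
Locus 6: 2 * 0.167 * 0.833 = 0.278222
Locus 7: 2 * 0.055 * 0.945 = 0.10395
Locus 8: 2 * 0.116 * 0.884 = 0.205088
Locus 9: 2 * 0.193 * 0.807 = 0.311502
Locus 10: 2 * 0.127 * 0.873 = 0.221742
Locus 11: 2 * 0.121 * 0.879 = 0.212718
Locus 12: 2 * 0.055 * 0.945 = 0.10395
Locus 13: 2 * 0.081 * 0.919 = 0.148878
Locus 14: 2 * 0.145 * 0.855 = 0.24795
RMP = 2.232e-11

2.232e-11


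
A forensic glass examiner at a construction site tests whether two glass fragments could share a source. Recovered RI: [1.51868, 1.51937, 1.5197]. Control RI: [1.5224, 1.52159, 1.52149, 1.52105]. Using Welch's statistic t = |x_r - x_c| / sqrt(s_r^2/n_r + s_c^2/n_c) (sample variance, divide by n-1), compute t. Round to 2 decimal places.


Welch's t-criterion for glass RI comparison:
Recovered mean = sum / n_r = 4.55775 / 3 = 1.51925
Control mean = sum / n_c = 6.08653 / 4 = 1.5216325
Recovered sample variance s_r^2 = 2.709e-07
Control sample variance s_c^2 = 3.16825e-07
Welch SE (unpooled) = sqrt(s_r^2/n_r + s_c^2/n_c) = sqrt(9.03e-08 + 7.92062e-08) = sqrt(1.69506e-07) = 0.000411711
|mean_r - mean_c| = 0.0023825
t = 0.0023825 / 0.000411711 = 5.79

5.79


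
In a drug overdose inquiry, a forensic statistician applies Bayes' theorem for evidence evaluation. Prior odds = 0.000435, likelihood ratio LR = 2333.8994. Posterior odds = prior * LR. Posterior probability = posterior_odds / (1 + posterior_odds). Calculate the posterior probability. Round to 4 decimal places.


Bayesian evidence evaluation:
Posterior odds = prior_odds * LR = 0.000435 * 2333.8994 = 1.015246
Posterior probability = posterior_odds / (1 + posterior_odds)
= 1.015246 / (1 + 1.015246)
= 1.015246 / 2.015246
= 0.5038

0.5038


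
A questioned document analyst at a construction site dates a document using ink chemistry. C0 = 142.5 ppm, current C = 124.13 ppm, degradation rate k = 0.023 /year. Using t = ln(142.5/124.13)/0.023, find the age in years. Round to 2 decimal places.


Document age estimation:
C0/C = 142.5 / 124.13 = 1.14799
ln(C0/C) = 0.138013
t = 0.138013 / 0.023 = 6.00 years

6.00


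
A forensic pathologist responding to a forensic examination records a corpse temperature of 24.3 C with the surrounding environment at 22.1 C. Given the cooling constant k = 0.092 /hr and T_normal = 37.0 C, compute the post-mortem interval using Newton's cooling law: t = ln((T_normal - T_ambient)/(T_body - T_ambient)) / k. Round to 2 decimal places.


Using Newton's law of cooling:
t = ln((T_normal - T_ambient) / (T_body - T_ambient)) / k
T_normal - T_ambient = 14.9
T_body - T_ambient = 2.2
Ratio = 6.772727
ln(ratio) = 1.912904
t = 1.912904 / 0.092 = 20.79 hours

20.79


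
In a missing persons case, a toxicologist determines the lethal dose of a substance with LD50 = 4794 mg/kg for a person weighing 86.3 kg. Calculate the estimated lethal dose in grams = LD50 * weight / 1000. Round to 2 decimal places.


Lethal dose calculation:
Lethal dose = LD50 * body_weight / 1000
= 4794 * 86.3 / 1000
= 413722.2 / 1000
= 413.72 g

413.72


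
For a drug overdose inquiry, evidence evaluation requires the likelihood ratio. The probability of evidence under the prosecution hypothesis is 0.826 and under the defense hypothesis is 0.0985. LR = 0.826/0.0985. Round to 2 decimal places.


Likelihood ratio calculation:
LR = P(E|Hp) / P(E|Hd)
LR = 0.826 / 0.0985
LR = 8.39

8.39


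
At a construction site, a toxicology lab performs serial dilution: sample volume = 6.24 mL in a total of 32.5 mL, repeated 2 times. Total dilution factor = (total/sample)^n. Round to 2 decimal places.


Dilution factor calculation:
Single dilution = V_total / V_sample = 32.5 / 6.24 ≈ 5.208333
Number of dilutions = 2
Total DF = (32.5 / 6.24)^2 (full precision, rounded at the end) = 27.13

27.13


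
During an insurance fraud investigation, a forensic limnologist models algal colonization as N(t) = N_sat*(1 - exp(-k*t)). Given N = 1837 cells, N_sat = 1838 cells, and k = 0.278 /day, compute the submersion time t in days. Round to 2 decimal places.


PMSI from diatom colonization curve:
N / N_sat = 1837 / 1838 = 0.999456
1 - N/N_sat = 0.000544
ln(1 - N/N_sat) = -7.516561
t = -ln(1 - N/N_sat) / k = -(-7.516561) / 0.278 = 27.04 days

27.04


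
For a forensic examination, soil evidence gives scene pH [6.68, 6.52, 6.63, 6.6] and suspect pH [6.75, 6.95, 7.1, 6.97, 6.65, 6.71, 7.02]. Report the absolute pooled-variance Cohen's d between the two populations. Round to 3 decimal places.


Pooled-variance Cohen's d for soil pH comparison:
Scene mean = 26.43 / 4 = 6.6075
Suspect mean = 48.15 / 7 = 6.878571
Scene sample variance s_s^2 = 0.004492
Suspect sample variance s_c^2 = 0.029948
Pooled variance = ((n_s-1)*s_s^2 + (n_c-1)*s_c^2) / (n_s + n_c - 2) = 0.021462
Pooled SD = sqrt(0.021462) = 0.146499
Mean difference = -0.271071
|d| = |-0.271071| / 0.146499 = 1.850

1.850


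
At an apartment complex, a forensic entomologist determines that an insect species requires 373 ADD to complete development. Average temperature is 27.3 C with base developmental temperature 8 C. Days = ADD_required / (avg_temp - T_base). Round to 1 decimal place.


Insect development time:
Effective temperature = avg_temp - T_base = 27.3 - 8 = 19.3 C
Days = ADD / effective_temp = 373 / 19.3 = 19.3 days

19.3


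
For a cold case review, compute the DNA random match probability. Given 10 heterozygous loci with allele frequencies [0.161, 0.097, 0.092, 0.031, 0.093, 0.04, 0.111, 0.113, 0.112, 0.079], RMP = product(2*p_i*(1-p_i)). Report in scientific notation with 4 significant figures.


Computing RMP for 10 loci:
Locus 1: 2 * 0.161 * 0.839 = 0.270158
Locus 2: 2 * 0.097 * 0.903 = 0.175182
Locus 3: 2 * 0.092 * 0.908 = 0.167072
Locus 4: 2 * 0.031 * 0.969 = 0.060078
Locus 5: 2 * 0.093 * 0.907 = 0.168702
Locus 6: 2 * 0.04 * 0.96 = 0.0768
Locus 7: 2 * 0.111 * 0.889 = 0.197358
Locus 8: 2 * 0.113 * 0.887 = 0.200462
Locus 9: 2 * 0.112 * 0.888 = 0.198912
Locus 10: 2 * 0.079 * 0.921 = 0.145518
RMP = 7.048e-09

7.048e-09


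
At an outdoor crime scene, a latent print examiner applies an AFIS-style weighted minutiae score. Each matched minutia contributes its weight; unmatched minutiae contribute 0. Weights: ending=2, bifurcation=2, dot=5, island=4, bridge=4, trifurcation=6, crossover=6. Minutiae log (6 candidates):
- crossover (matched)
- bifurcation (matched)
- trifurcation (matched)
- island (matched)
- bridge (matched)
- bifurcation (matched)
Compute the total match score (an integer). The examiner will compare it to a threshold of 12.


Weighted minutiae match score:
  crossover: matched, +6 (running total 6)
  bifurcation: matched, +2 (running total 8)
  trifurcation: matched, +6 (running total 14)
  island: matched, +4 (running total 18)
  bridge: matched, +4 (running total 22)
  bifurcation: matched, +2 (running total 24)
Total score = 24
Threshold = 12; verdict = identification

24


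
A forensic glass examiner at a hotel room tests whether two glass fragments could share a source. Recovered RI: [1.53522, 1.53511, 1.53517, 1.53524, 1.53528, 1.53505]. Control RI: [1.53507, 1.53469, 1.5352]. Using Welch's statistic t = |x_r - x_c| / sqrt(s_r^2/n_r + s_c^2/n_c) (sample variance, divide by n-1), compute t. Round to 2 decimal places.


Welch's t-criterion for glass RI comparison:
Recovered mean = sum / n_r = 9.21107 / 6 = 1.5351783
Control mean = sum / n_c = 4.60496 / 3 = 1.5349867
Recovered sample variance s_r^2 = 7.41667e-09
Control sample variance s_c^2 = 7.02333e-08
Welch SE (unpooled) = sqrt(s_r^2/n_r + s_c^2/n_c) = sqrt(1.23611e-09 + 2.34111e-08) = sqrt(2.46472e-08) = 0.000156994
|mean_r - mean_c| = 0.000191667
t = 0.000191667 / 0.000156994 = 1.22

1.22


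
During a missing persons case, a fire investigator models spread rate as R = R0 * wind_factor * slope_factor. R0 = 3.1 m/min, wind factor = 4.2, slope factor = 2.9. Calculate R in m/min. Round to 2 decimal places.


Fire spread rate calculation:
R = R0 * wind_factor * slope_factor
= 3.1 * 4.2 * 2.9
= 13.02 * 2.9
= 37.76 m/min

37.76


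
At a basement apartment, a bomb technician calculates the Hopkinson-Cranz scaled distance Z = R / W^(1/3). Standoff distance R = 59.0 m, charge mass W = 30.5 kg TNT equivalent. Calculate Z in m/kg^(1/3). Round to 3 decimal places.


Scaled distance calculation:
W^(1/3) = 30.5^(1/3) = 3.1244
Z = R / W^(1/3) = 59.0 / 3.1244
Z = 18.884 m/kg^(1/3)

18.884


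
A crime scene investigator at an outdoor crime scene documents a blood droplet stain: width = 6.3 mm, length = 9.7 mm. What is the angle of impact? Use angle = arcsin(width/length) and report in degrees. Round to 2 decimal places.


Blood spatter impact angle calculation:
width / length = 6.3 / 9.7 = 0.649485
angle = arcsin(0.649485)
angle = 40.50 degrees

40.50


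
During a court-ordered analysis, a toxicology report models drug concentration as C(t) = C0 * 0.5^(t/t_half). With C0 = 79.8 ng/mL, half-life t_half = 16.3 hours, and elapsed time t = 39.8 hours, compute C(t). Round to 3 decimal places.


Drug concentration decay:
Number of half-lives = t / t_half = 39.8 / 16.3 = 2.441718
Decay factor = 0.5^2.441718 = 0.18406433
C(t) = 79.8 * 0.18406433 = 14.688 ng/mL

14.688


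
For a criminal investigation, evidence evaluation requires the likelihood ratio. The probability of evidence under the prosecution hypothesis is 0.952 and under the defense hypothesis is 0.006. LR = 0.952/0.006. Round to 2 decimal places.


Likelihood ratio calculation:
LR = P(E|Hp) / P(E|Hd)
LR = 0.952 / 0.006
LR = 158.67

158.67


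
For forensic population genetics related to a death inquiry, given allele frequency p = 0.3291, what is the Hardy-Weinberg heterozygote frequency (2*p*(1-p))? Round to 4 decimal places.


Hardy-Weinberg heterozygote frequency:
q = 1 - p = 1 - 0.3291 = 0.6709
2pq = 2 * 0.3291 * 0.6709 = 0.4416

0.4416


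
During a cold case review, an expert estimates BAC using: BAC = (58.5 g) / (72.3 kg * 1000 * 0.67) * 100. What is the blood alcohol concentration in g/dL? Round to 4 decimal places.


Applying the Widmark formula:
BAC = (dose_g / (body_wt * 1000 * r)) * 100
Denominator = 72.3 * 1000 * 0.67 = 48441
BAC = (58.5 / 48441) * 100
BAC = 0.1208 g/dL

0.1208


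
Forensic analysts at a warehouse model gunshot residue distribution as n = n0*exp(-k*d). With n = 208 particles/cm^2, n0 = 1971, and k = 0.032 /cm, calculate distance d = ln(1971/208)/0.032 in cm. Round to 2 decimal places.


GSR distance calculation:
n0/n = 1971 / 208 = 9.475962
ln(n0/n) = 2.248758
d = 2.248758 / 0.032 = 70.27 cm

70.27


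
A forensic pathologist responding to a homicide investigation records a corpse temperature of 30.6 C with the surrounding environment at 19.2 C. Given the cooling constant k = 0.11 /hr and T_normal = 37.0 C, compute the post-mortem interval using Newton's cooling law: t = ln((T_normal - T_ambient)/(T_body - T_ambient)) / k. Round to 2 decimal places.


Using Newton's law of cooling:
t = ln((T_normal - T_ambient) / (T_body - T_ambient)) / k
T_normal - T_ambient = 17.8
T_body - T_ambient = 11.4
Ratio = 1.561404
ln(ratio) = 0.445585
t = 0.445585 / 0.11 = 4.05 hours

4.05


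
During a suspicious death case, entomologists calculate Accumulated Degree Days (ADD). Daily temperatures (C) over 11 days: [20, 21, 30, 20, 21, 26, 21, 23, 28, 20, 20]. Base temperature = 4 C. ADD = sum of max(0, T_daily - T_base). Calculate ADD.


Computing ADD day by day:
Day 1: max(0, 20 - 4) = 16
Day 2: max(0, 21 - 4) = 17
Day 3: max(0, 30 - 4) = 26
Day 4: max(0, 20 - 4) = 16
Day 5: max(0, 21 - 4) = 17
Day 6: max(0, 26 - 4) = 22
Day 7: max(0, 21 - 4) = 17
Day 8: max(0, 23 - 4) = 19
Day 9: max(0, 28 - 4) = 24
Day 10: max(0, 20 - 4) = 16
Day 11: max(0, 20 - 4) = 16
Total ADD = 206

206


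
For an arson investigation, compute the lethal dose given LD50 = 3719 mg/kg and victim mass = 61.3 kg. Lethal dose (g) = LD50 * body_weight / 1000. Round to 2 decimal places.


Lethal dose calculation:
Lethal dose = LD50 * body_weight / 1000
= 3719 * 61.3 / 1000
= 227974.7 / 1000
= 227.97 g

227.97


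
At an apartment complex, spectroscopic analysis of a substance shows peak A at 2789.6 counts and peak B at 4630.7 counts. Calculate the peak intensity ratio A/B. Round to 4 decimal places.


Spectral peak ratio:
Peak A = 2789.6 counts
Peak B = 4630.7 counts
Ratio = 2789.6 / 4630.7 = 0.6024

0.6024


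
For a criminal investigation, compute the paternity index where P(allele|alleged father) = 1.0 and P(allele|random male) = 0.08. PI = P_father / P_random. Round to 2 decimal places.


Paternity Index calculation:
PI = P(allele|father) / P(allele|random)
PI = 1.0 / 0.08
PI = 12.50

12.50


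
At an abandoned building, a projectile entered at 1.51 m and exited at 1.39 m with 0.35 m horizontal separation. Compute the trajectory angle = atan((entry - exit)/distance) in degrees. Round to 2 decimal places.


Bullet trajectory angle:
Height difference = 1.51 - 1.39 = 0.12 m
angle = atan(0.12 / 0.35)
angle = atan(0.342857)
angle = 18.92 degrees

18.92


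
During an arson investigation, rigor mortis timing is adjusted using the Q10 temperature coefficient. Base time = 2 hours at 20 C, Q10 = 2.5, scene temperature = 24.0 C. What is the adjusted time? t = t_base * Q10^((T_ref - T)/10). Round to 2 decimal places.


Rigor mortis time adjustment:
Exponent = (T_ref - T_actual) / 10 = (20 - 24.0) / 10 = -0.4
Q10 factor = 2.5^-0.4 = 0.69314
t_adjusted = 2 * 0.69314 = 1.39 hours

1.39


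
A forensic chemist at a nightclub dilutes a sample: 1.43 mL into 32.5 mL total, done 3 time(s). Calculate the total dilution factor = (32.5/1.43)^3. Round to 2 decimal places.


Dilution factor calculation:
Single dilution = V_total / V_sample = 32.5 / 1.43 ≈ 22.727273
Number of dilutions = 3
Total DF = (32.5 / 1.43)^3 (full precision, rounded at the end) = 11739.29

11739.29


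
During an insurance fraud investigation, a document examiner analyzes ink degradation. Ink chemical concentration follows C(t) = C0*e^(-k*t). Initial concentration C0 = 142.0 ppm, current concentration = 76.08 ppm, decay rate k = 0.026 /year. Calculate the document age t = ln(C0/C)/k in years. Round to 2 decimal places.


Document age estimation:
C0/C = 142.0 / 76.08 = 1.866456
ln(C0/C) = 0.624041
t = 0.624041 / 0.026 = 24.00 years

24.00


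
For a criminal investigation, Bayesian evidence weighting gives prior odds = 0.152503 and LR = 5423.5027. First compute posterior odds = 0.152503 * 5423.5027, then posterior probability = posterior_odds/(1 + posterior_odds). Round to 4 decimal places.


Bayesian evidence evaluation:
Posterior odds = prior_odds * LR = 0.152503 * 5423.5027 = 827.1004
Posterior probability = posterior_odds / (1 + posterior_odds)
= 827.1004 / (1 + 827.1004)
= 827.1004 / 828.1004
= 0.9988

0.9988


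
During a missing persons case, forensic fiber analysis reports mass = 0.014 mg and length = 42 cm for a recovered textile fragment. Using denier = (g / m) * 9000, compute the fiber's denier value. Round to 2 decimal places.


Denier calculation:
Mass in grams = 0.014 mg / 1000 = 0.000014 g
Length in meters = 42 cm / 100 = 0.42 m
Linear density = mass / length = 0.000014 / 0.42 = 0.00003333 g/m
Denier = (g/m) * 9000 = 0.00003333 * 9000 = 0.30

0.30


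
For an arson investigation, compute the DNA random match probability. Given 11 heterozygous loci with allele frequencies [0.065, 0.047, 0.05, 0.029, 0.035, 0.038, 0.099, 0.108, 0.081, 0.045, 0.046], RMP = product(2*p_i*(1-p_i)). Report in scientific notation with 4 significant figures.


Computing RMP for 11 loci:
Locus 1: 2 * 0.065 * 0.935 = 0.12155
Locus 2: 2 * 0.047 * 0.953 = 0.089582
Locus 3: 2 * 0.05 * 0.95 = 0.095
Locus 4: 2 * 0.029 * 0.971 = 0.056318
Locus 5: 2 * 0.035 * 0.965 = 0.06755
Locus 6: 2 * 0.038 * 0.962 = 0.073112
Locus 7: 2 * 0.099 * 0.901 = 0.178398
Locus 8: 2 * 0.108 * 0.892 = 0.192672
Locus 9: 2 * 0.081 * 0.919 = 0.148878
Locus 10: 2 * 0.045 * 0.955 = 0.08595
Locus 11: 2 * 0.046 * 0.954 = 0.087768
RMP = 1.111e-11

1.111e-11


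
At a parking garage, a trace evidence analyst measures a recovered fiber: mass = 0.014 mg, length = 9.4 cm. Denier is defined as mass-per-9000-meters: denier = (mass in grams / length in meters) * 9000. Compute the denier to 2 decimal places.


Denier calculation:
Mass in grams = 0.014 mg / 1000 = 0.000014 g
Length in meters = 9.4 cm / 100 = 0.094 m
Linear density = mass / length = 0.000014 / 0.094 = 0.00014894 g/m
Denier = (g/m) * 9000 = 0.00014894 * 9000 = 1.34

1.34


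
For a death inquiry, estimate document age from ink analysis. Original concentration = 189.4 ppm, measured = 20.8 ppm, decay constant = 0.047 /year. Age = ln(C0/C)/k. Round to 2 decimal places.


Document age estimation:
C0/C = 189.4 / 20.8 = 9.105769
ln(C0/C) = 2.208908
t = 2.208908 / 0.047 = 47.00 years

47.00


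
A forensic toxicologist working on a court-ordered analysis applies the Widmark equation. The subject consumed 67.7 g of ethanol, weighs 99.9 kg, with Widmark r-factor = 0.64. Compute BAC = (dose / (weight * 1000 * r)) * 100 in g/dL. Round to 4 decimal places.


Applying the Widmark formula:
BAC = (dose_g / (body_wt * 1000 * r)) * 100
Denominator = 99.9 * 1000 * 0.64 = 63936
BAC = (67.7 / 63936) * 100
BAC = 0.1059 g/dL

0.1059


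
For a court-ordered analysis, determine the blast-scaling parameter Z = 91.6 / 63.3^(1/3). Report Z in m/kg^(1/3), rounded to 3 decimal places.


Scaled distance calculation:
W^(1/3) = 63.3^(1/3) = 3.985363
Z = R / W^(1/3) = 91.6 / 3.985363
Z = 22.984 m/kg^(1/3)

22.984


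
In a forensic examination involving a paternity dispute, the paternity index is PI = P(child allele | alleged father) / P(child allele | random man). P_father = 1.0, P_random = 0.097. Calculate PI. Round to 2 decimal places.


Paternity Index calculation:
PI = P(allele|father) / P(allele|random)
PI = 1.0 / 0.097
PI = 10.31

10.31


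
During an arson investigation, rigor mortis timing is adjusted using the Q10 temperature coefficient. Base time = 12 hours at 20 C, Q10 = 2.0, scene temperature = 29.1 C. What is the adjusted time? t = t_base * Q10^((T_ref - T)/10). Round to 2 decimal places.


Rigor mortis time adjustment:
Exponent = (T_ref - T_actual) / 10 = (20 - 29.1) / 10 = -0.91
Q10 factor = 2.0^-0.91 = 0.53219
t_adjusted = 12 * 0.53219 = 6.39 hours

6.39


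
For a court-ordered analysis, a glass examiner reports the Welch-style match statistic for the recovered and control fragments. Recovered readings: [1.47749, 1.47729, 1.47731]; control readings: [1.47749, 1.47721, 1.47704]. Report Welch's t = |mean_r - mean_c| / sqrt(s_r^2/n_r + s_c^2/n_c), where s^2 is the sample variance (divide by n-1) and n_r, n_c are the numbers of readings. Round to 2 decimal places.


Welch's t-criterion for glass RI comparison:
Recovered mean = sum / n_r = 4.43209 / 3 = 1.4773633
Control mean = sum / n_c = 4.43174 / 3 = 1.4772467
Recovered sample variance s_r^2 = 1.21333e-08
Control sample variance s_c^2 = 5.16333e-08
Welch SE (unpooled) = sqrt(s_r^2/n_r + s_c^2/n_c) = sqrt(4.04444e-09 + 1.72111e-08) = sqrt(2.12555e-08) = 0.000145793
|mean_r - mean_c| = 0.000116667
t = 0.000116667 / 0.000145793 = 0.80

0.80


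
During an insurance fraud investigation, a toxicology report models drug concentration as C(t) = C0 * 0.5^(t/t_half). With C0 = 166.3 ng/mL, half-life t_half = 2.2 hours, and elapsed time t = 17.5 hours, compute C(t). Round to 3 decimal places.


Drug concentration decay:
Number of half-lives = t / t_half = 17.5 / 2.2 = 7.954545
Decay factor = 0.5^7.954545 = 0.00403128
C(t) = 166.3 * 0.00403128 = 0.670 ng/mL

0.670


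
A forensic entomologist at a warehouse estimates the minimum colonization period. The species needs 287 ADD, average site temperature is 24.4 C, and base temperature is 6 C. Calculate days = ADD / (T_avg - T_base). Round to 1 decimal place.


Insect development time:
Effective temperature = avg_temp - T_base = 24.4 - 6 = 18.4 C
Days = ADD / effective_temp = 287 / 18.4 = 15.6 days

15.6


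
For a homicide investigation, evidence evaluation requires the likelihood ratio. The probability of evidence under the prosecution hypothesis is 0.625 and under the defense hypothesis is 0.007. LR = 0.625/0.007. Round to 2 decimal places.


Likelihood ratio calculation:
LR = P(E|Hp) / P(E|Hd)
LR = 0.625 / 0.007
LR = 89.29

89.29
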